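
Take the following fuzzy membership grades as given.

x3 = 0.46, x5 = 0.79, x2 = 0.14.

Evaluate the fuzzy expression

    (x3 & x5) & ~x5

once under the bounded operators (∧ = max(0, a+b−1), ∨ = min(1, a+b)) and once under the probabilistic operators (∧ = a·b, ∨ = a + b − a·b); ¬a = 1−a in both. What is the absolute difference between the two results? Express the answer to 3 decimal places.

0.076

Under bounded:
  x3 & x5 = max(0, a+b−1) on (0.46, 0.79) = 0.25
  ~x5 = 1 − 0.79 = 0.21
  (x3 & x5) & ~x5 = max(0, a+b−1) on (0.25, 0.21) = 0.00
  → value = 0.0000
Under probabilistic:
  x3 & x5 = a·b on (0.4600, 0.7900) = 0.3634
  ~x5 = 1 − 0.7900 = 0.2100
  (x3 & x5) & ~x5 = a·b on (0.3634, 0.2100) = 0.0763
  → value = 0.0763
|0.0000 − 0.0763| = 0.076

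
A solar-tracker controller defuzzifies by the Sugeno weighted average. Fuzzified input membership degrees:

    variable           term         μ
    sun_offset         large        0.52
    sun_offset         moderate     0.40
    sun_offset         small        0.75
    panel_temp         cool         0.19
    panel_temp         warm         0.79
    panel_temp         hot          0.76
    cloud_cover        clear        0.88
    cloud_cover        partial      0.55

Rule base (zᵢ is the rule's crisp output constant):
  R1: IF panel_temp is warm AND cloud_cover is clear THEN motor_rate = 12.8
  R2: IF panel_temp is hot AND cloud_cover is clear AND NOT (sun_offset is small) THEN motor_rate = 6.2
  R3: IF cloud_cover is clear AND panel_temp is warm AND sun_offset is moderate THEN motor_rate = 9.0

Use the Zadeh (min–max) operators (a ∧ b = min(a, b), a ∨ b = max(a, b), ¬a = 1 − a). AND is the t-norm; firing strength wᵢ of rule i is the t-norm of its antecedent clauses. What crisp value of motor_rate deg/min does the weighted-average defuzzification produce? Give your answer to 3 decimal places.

10.599

R1 (z=12.8): warm=0.79, clear=0.88; AND[min(a, b)] → w = 0.79
R2 (z=6.2): hot=0.76, clear=0.88, ¬small=1−0.75=0.25; AND[min(a, b)] → w = 0.25
R3 (z=9.0): clear=0.88, warm=0.79, moderate=0.40; AND[min(a, b)] → w = 0.40
Weighted average = (0.79·12.8 + 0.25·6.2 + 0.40·9.0) / (0.79 + 0.25 + 0.40)
  = 15.2620 / 1.4400 = 10.599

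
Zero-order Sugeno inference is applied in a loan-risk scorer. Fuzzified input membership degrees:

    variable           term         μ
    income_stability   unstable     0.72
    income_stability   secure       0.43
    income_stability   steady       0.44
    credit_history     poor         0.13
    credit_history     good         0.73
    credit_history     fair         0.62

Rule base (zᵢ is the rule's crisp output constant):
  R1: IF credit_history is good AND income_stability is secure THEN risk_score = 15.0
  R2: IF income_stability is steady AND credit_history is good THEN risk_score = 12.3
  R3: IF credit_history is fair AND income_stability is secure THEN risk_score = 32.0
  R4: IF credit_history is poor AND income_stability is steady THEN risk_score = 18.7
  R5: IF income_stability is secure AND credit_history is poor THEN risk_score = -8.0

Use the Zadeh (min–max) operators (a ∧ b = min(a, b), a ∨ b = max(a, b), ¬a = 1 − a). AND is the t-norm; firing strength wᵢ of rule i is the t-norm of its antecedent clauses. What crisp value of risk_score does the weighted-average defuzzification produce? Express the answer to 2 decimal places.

R1 (z=15.0): good=0.73, secure=0.43; AND[min(a, b)] → w = 0.43
R2 (z=12.3): steady=0.44, good=0.73; AND[min(a, b)] → w = 0.44
R3 (z=32.0): fair=0.62, secure=0.43; AND[min(a, b)] → w = 0.43
R4 (z=18.7): poor=0.13, steady=0.44; AND[min(a, b)] → w = 0.13
R5 (z=-8.0): secure=0.43, poor=0.13; AND[min(a, b)] → w = 0.13
Weighted average = (0.43·15.0 + 0.44·12.3 + 0.43·32.0 + 0.13·18.7 + 0.13·-8.0) / (0.43 + 0.44 + 0.43 + 0.13 + 0.13)
  = 27.0130 / 1.5600 = 17.32

17.32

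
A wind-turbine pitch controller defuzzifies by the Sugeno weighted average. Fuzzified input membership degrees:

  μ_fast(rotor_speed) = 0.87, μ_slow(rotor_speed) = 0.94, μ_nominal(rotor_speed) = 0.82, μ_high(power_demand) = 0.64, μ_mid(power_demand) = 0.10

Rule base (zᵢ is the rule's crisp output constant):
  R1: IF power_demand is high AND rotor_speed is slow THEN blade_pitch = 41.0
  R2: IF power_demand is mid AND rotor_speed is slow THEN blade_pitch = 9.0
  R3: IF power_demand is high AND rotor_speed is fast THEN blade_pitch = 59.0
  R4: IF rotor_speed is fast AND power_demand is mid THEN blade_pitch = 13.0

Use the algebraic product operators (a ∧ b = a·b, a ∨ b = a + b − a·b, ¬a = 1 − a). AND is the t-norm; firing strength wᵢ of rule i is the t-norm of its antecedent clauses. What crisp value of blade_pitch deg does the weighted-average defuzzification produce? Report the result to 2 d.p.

R1 (z=41.0): high=0.64, slow=0.94; AND[a·b] → w = 0.6016
R2 (z=9.0): mid=0.10, slow=0.94; AND[a·b] → w = 0.0940
R3 (z=59.0): high=0.64, fast=0.87; AND[a·b] → w = 0.5568
R4 (z=13.0): fast=0.87, mid=0.10; AND[a·b] → w = 0.0870
Weighted average = (0.6016·41.0 + 0.0940·9.0 + 0.5568·59.0 + 0.0870·13.0) / (0.6016 + 0.0940 + 0.5568 + 0.0870)
  = 59.4938 / 1.3394 = 44.42

44.42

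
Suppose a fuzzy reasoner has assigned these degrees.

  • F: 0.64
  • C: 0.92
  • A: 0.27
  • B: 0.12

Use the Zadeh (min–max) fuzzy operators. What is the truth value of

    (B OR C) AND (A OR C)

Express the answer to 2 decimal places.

0.92

B OR C = max(a, b) on (0.12, 0.92) = 0.92
A OR C = max(a, b) on (0.27, 0.92) = 0.92
(B OR C) AND (A OR C) = min(a, b) on (0.92, 0.92) = 0.92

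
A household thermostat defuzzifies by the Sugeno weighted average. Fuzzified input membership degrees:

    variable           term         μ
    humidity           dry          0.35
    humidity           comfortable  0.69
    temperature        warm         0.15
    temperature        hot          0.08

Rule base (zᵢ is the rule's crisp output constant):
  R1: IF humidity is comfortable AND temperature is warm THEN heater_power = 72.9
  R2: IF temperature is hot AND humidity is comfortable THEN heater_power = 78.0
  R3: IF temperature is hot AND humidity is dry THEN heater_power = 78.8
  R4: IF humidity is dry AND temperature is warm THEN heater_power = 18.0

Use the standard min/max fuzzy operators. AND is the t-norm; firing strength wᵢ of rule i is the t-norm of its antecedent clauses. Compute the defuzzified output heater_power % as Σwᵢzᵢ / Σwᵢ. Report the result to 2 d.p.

R1 (z=72.9): comfortable=0.69, warm=0.15; AND[min(a, b)] → w = 0.15
R2 (z=78.0): hot=0.08, comfortable=0.69; AND[min(a, b)] → w = 0.08
R3 (z=78.8): hot=0.08, dry=0.35; AND[min(a, b)] → w = 0.08
R4 (z=18.0): dry=0.35, warm=0.15; AND[min(a, b)] → w = 0.15
Weighted average = (0.15·72.9 + 0.08·78.0 + 0.08·78.8 + 0.15·18.0) / (0.15 + 0.08 + 0.08 + 0.15)
  = 26.1790 / 0.4600 = 56.91

56.91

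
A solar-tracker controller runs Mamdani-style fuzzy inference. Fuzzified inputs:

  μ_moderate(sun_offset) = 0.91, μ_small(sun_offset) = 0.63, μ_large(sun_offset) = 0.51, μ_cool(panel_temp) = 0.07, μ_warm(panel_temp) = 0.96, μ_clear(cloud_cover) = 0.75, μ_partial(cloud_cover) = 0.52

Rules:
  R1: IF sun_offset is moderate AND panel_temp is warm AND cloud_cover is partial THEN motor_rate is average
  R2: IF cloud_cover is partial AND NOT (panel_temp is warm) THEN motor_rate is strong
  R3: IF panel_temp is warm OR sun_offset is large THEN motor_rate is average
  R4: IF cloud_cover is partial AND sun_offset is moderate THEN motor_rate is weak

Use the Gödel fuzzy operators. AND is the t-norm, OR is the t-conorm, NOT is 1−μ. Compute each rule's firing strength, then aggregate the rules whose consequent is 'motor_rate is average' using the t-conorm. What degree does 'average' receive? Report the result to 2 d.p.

0.96

R1: moderate=0.91, warm=0.96, partial=0.52; AND[min(a, b)] → w = 0.52
R2: partial=0.52, ¬warm=1−0.96=0.04; AND[min(a, b)] → w = 0.04
R3: warm=0.96, large=0.51; OR[max(a, b)] → w = 0.96
R4: partial=0.52, moderate=0.91; AND[min(a, b)] → w = 0.52
Rules with consequent 'average': {R1, R3} → strengths 0.52, 0.96
Aggregate via t-conorm [max(a, b)]: 0.96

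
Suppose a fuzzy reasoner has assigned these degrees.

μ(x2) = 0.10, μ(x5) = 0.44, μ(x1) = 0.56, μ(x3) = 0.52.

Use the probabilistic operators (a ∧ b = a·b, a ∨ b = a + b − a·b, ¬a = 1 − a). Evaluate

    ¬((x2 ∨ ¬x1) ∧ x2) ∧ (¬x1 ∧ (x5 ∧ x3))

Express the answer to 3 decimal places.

¬x1 = 1 − 0.5600 = 0.4400
x2 ∨ ¬x1 = a + b − a·b on (0.1000, 0.4400) = 0.4960
(x2 ∨ ¬x1) ∧ x2 = a·b on (0.4960, 0.1000) = 0.0496
¬((x2 ∨ ¬x1) ∧ x2) = 1 − 0.0496 = 0.9504
¬x1 = 1 − 0.5600 = 0.4400
x5 ∧ x3 = a·b on (0.4400, 0.5200) = 0.2288
¬x1 ∧ (x5 ∧ x3) = a·b on (0.4400, 0.2288) = 0.1007
¬((x2 ∨ ¬x1) ∧ x2) ∧ (¬x1 ∧ (x5 ∧ x3)) = a·b on (0.9504, 0.1007) = 0.0957

0.096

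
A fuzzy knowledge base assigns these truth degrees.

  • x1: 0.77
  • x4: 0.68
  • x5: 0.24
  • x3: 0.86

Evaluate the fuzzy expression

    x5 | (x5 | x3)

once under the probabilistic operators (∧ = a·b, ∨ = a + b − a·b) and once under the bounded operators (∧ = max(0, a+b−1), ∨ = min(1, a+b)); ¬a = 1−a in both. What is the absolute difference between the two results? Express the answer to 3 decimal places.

0.081

Under probabilistic:
  x5 | x3 = a + b − a·b on (0.2400, 0.8600) = 0.8936
  x5 | (x5 | x3) = a + b − a·b on (0.2400, 0.8936) = 0.9191
  → value = 0.9191
Under bounded:
  x5 | x3 = min(1, a+b) on (0.24, 0.86) = 1.00
  x5 | (x5 | x3) = min(1, a+b) on (0.24, 1.00) = 1.00
  → value = 1.0000
|0.9191 − 1.0000| = 0.081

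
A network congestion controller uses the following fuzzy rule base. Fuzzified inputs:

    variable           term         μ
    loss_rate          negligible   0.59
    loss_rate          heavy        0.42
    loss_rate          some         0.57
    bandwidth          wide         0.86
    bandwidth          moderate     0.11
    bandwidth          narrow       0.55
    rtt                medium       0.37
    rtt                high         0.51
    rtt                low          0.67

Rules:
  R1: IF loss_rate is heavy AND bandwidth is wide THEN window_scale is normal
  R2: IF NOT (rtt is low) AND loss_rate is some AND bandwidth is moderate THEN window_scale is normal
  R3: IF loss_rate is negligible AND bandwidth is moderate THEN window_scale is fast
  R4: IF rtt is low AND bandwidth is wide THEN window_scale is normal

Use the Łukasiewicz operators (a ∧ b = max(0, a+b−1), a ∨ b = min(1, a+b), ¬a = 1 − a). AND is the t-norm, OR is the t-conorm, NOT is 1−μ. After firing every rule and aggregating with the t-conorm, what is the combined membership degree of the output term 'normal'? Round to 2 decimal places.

R1: heavy=0.42, wide=0.86; AND[max(0, a+b−1)] → w = 0.28
R2: ¬low=1−0.67=0.33, some=0.57, moderate=0.11; AND[max(0, a+b−1)] → w = 0.00
R3: negligible=0.59, moderate=0.11; AND[max(0, a+b−1)] → w = 0.00
R4: low=0.67, wide=0.86; AND[max(0, a+b−1)] → w = 0.53
Rules with consequent 'normal': {R1, R2, R4} → strengths 0.28, 0.00, 0.53
Aggregate via t-conorm [min(1, a+b)]: 0.81

0.81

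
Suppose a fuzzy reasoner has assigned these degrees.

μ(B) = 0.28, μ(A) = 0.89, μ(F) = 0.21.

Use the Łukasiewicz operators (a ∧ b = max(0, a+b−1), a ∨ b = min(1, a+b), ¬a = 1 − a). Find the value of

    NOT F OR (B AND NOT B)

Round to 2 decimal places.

0.79

NOT F = 1 − 0.21 = 0.79
NOT B = 1 − 0.28 = 0.72
B AND NOT B = max(0, a+b−1) on (0.28, 0.72) = 0.00
NOT F OR (B AND NOT B) = min(1, a+b) on (0.79, 0.00) = 0.79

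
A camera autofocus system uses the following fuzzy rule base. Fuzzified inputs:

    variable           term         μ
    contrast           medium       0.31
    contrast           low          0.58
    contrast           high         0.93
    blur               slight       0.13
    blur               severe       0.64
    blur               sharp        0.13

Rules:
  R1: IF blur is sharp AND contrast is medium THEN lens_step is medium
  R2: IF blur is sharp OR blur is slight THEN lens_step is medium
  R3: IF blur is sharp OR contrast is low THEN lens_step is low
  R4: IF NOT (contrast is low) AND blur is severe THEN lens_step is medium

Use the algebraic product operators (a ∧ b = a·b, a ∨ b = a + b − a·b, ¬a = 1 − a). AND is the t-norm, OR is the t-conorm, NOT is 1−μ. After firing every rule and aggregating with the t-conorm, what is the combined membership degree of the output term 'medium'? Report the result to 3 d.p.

0.469

R1: sharp=0.13, medium=0.31; AND[a·b] → w = 0.0403
R2: sharp=0.13, slight=0.13; OR[a + b − a·b] → w = 0.2431
R3: sharp=0.13, low=0.58; OR[a + b − a·b] → w = 0.6346
R4: ¬low=1−0.58=0.42, severe=0.64; AND[a·b] → w = 0.2688
Rules with consequent 'medium': {R1, R2, R4} → strengths 0.0403, 0.2431, 0.2688
Aggregate via t-conorm [a + b − a·b]: 0.4689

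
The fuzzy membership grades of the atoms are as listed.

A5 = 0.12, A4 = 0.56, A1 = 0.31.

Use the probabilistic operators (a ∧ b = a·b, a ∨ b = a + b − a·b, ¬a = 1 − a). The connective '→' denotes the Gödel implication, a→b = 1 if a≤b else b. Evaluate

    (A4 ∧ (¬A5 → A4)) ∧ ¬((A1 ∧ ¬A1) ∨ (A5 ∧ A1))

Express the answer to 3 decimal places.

0.237

¬A5 = 1 − 0.1200 = 0.8800
¬A5 → A4  [Gödel: 1 if a≤b else b] with a=0.8800, b=0.5600 → 0.5600
A4 ∧ (¬A5 → A4) = a·b on (0.5600, 0.5600) = 0.3136
¬A1 = 1 − 0.3100 = 0.6900
A1 ∧ ¬A1 = a·b on (0.3100, 0.6900) = 0.2139
A5 ∧ A1 = a·b on (0.1200, 0.3100) = 0.0372
(A1 ∧ ¬A1) ∨ (A5 ∧ A1) = a + b − a·b on (0.2139, 0.0372) = 0.2431
¬((A1 ∧ ¬A1) ∨ (A5 ∧ A1)) = 1 − 0.2431 = 0.7569
(A4 ∧ (¬A5 → A4)) ∧ ¬((A1 ∧ ¬A1) ∨ (A5 ∧ A1)) = a·b on (0.3136, 0.7569) = 0.2374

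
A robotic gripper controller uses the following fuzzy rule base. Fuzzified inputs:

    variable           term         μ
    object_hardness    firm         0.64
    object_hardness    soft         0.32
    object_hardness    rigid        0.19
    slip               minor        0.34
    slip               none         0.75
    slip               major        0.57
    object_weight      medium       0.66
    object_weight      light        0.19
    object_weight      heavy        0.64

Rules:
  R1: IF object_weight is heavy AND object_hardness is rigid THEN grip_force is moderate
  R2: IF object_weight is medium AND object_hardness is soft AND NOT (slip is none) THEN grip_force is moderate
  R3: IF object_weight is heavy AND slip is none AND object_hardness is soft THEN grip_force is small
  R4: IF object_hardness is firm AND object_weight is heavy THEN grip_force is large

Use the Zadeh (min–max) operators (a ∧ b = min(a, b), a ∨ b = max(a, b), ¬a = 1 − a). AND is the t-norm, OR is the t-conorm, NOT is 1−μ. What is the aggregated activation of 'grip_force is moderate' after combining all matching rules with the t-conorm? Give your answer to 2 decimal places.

R1: heavy=0.64, rigid=0.19; AND[min(a, b)] → w = 0.19
R2: medium=0.66, soft=0.32, ¬none=1−0.75=0.25; AND[min(a, b)] → w = 0.25
R3: heavy=0.64, none=0.75, soft=0.32; AND[min(a, b)] → w = 0.32
R4: firm=0.64, heavy=0.64; AND[min(a, b)] → w = 0.64
Rules with consequent 'moderate': {R1, R2} → strengths 0.19, 0.25
Aggregate via t-conorm [max(a, b)]: 0.25

0.25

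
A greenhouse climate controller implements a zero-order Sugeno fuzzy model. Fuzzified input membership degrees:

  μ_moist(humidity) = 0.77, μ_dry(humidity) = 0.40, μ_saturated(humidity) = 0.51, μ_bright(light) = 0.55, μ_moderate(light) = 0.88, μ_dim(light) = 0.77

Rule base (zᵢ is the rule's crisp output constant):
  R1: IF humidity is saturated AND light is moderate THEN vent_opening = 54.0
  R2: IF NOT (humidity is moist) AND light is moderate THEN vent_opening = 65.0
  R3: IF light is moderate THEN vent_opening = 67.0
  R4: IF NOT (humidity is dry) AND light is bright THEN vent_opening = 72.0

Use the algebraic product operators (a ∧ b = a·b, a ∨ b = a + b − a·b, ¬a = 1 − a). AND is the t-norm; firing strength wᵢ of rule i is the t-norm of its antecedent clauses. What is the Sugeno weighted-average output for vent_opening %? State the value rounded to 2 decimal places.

R1 (z=54.0): saturated=0.51, moderate=0.88; AND[a·b] → w = 0.4488
R2 (z=65.0): ¬moist=1−0.77=0.23, moderate=0.88; AND[a·b] → w = 0.2024
R3 (z=67.0): moderate=0.88 → w = 0.8800
R4 (z=72.0): ¬dry=1−0.40=0.60, bright=0.55; AND[a·b] → w = 0.3300
Weighted average = (0.4488·54.0 + 0.2024·65.0 + 0.8800·67.0 + 0.3300·72.0) / (0.4488 + 0.2024 + 0.8800 + 0.3300)
  = 120.1112 / 1.8612 = 64.53

64.53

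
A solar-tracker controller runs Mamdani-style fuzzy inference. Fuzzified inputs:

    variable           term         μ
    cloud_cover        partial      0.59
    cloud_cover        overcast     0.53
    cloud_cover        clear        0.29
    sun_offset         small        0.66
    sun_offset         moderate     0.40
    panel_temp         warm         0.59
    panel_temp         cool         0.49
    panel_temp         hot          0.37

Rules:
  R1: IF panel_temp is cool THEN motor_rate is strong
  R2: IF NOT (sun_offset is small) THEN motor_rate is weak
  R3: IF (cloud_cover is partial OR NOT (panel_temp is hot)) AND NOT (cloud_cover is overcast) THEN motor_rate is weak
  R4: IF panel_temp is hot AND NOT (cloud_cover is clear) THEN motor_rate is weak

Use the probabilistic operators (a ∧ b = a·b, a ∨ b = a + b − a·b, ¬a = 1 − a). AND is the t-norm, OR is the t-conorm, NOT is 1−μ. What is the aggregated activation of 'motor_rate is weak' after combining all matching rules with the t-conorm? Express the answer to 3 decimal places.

R1: cool=0.49 → w = 0.4900
R2: ¬small=1−0.66=0.34 → w = 0.3400
R3: (partial=0.59 OR ¬hot=1−0.37=0.63) = 0.8483; AND[a·b] with ¬overcast=1−0.53=0.47 → w = 0.3987
R4: hot=0.37, ¬clear=1−0.29=0.71; AND[a·b] → w = 0.2627
Rules with consequent 'weak': {R2, R3, R4} → strengths 0.3400, 0.3987, 0.2627
Aggregate via t-conorm [a + b − a·b]: 0.7074

0.707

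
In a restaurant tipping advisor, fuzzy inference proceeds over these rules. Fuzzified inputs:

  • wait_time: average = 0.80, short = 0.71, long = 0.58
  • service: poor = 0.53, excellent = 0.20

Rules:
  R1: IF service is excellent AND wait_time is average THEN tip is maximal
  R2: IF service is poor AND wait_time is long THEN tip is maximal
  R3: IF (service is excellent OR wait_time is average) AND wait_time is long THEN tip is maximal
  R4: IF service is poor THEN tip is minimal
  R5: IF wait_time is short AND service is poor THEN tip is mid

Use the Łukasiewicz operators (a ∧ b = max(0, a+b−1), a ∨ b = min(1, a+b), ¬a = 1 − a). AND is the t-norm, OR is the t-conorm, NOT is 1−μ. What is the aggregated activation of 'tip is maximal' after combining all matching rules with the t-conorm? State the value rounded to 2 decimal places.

0.69

R1: excellent=0.20, average=0.80; AND[max(0, a+b−1)] → w = 0.00
R2: poor=0.53, long=0.58; AND[max(0, a+b−1)] → w = 0.11
R3: (excellent=0.20 OR average=0.80) = 1.00; AND[max(0, a+b−1)] with long=0.58 → w = 0.58
R4: poor=0.53 → w = 0.53
R5: short=0.71, poor=0.53; AND[max(0, a+b−1)] → w = 0.24
Rules with consequent 'maximal': {R1, R2, R3} → strengths 0.00, 0.11, 0.58
Aggregate via t-conorm [min(1, a+b)]: 0.69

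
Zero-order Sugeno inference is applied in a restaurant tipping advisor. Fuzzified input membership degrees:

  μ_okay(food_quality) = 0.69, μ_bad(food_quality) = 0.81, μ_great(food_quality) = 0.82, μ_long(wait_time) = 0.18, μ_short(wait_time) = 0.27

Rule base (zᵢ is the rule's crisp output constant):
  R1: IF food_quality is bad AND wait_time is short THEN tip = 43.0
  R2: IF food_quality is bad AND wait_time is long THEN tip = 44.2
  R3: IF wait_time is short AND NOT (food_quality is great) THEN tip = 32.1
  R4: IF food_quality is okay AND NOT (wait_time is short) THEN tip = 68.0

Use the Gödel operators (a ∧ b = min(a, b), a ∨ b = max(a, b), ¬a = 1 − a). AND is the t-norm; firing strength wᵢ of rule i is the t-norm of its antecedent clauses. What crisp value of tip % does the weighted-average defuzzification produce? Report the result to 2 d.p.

54.75

R1 (z=43.0): bad=0.81, short=0.27; AND[min(a, b)] → w = 0.27
R2 (z=44.2): bad=0.81, long=0.18; AND[min(a, b)] → w = 0.18
R3 (z=32.1): short=0.27, ¬great=1−0.82=0.18; AND[min(a, b)] → w = 0.18
R4 (z=68.0): okay=0.69, ¬short=1−0.27=0.73; AND[min(a, b)] → w = 0.69
Weighted average = (0.27·43.0 + 0.18·44.2 + 0.18·32.1 + 0.69·68.0) / (0.27 + 0.18 + 0.18 + 0.69)
  = 72.2640 / 1.3200 = 54.75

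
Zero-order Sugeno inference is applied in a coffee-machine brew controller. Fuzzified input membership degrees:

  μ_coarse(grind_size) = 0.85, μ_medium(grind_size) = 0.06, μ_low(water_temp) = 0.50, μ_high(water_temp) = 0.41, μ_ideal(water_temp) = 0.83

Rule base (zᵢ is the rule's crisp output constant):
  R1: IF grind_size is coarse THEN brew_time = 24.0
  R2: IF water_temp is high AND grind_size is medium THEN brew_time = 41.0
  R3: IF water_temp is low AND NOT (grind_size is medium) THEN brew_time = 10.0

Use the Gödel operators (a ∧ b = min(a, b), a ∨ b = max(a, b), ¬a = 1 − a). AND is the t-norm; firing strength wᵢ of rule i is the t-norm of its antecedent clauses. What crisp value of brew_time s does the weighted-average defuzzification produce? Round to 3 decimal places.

19.759

R1 (z=24.0): coarse=0.85 → w = 0.85
R2 (z=41.0): high=0.41, medium=0.06; AND[min(a, b)] → w = 0.06
R3 (z=10.0): low=0.50, ¬medium=1−0.06=0.94; AND[min(a, b)] → w = 0.50
Weighted average = (0.85·24.0 + 0.06·41.0 + 0.50·10.0) / (0.85 + 0.06 + 0.50)
  = 27.8600 / 1.4100 = 19.759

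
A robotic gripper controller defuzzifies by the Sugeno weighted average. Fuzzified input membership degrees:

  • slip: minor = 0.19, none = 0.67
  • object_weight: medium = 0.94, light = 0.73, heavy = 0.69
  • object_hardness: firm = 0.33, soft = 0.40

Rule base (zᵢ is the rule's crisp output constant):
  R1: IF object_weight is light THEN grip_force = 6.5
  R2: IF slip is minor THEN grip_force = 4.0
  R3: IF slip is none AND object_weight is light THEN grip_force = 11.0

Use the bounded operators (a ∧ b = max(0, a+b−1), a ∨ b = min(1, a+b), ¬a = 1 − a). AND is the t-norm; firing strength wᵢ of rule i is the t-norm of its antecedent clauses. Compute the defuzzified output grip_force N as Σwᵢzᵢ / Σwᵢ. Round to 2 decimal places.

7.50

R1 (z=6.5): light=0.73 → w = 0.73
R2 (z=4.0): minor=0.19 → w = 0.19
R3 (z=11.0): none=0.67, light=0.73; AND[max(0, a+b−1)] → w = 0.40
Weighted average = (0.73·6.5 + 0.19·4.0 + 0.40·11.0) / (0.73 + 0.19 + 0.40)
  = 9.9050 / 1.3200 = 7.50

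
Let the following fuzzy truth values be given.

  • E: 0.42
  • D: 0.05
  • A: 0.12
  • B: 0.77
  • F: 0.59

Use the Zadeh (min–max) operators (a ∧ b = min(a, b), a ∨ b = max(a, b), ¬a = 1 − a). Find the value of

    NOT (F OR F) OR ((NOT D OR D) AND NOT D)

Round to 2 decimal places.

F OR F = max(a, b) on (0.59, 0.59) = 0.59
NOT (F OR F) = 1 − 0.59 = 0.41
NOT D = 1 − 0.05 = 0.95
NOT D OR D = max(a, b) on (0.95, 0.05) = 0.95
NOT D = 1 − 0.05 = 0.95
(NOT D OR D) AND NOT D = min(a, b) on (0.95, 0.95) = 0.95
NOT (F OR F) OR ((NOT D OR D) AND NOT D) = max(a, b) on (0.41, 0.95) = 0.95

0.95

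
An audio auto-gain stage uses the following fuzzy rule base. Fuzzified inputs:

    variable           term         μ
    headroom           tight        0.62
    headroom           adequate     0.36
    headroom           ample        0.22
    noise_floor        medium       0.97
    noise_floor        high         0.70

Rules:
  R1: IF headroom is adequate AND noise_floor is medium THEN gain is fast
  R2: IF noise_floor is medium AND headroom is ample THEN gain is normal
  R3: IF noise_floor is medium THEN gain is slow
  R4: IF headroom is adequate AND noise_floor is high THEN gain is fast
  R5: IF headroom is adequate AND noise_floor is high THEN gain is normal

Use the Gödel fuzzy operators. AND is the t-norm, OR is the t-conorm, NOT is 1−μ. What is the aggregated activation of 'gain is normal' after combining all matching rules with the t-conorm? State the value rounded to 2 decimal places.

R1: adequate=0.36, medium=0.97; AND[min(a, b)] → w = 0.36
R2: medium=0.97, ample=0.22; AND[min(a, b)] → w = 0.22
R3: medium=0.97 → w = 0.97
R4: adequate=0.36, high=0.70; AND[min(a, b)] → w = 0.36
R5: adequate=0.36, high=0.70; AND[min(a, b)] → w = 0.36
Rules with consequent 'normal': {R2, R5} → strengths 0.22, 0.36
Aggregate via t-conorm [max(a, b)]: 0.36

0.36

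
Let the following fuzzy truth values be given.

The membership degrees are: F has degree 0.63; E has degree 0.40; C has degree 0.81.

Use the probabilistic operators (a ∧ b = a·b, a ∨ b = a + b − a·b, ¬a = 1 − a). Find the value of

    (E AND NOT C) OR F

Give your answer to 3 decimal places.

NOT C = 1 − 0.8100 = 0.1900
E AND NOT C = a·b on (0.4000, 0.1900) = 0.0760
(E AND NOT C) OR F = a + b − a·b on (0.0760, 0.6300) = 0.6581

0.658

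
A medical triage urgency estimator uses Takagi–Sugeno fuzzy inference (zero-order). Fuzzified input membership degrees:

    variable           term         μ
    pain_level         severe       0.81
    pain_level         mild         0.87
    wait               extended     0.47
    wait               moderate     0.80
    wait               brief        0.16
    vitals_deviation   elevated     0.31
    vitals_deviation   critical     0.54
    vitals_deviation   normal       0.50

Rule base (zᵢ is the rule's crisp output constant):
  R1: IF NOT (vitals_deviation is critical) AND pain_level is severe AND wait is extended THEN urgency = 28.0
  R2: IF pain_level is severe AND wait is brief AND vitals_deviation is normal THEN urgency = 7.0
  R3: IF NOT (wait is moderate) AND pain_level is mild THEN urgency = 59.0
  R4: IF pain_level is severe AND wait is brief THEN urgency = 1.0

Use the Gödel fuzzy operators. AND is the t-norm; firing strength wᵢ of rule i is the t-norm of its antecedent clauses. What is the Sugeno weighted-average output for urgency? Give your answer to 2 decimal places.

26.49

R1 (z=28.0): ¬critical=1−0.54=0.46, severe=0.81, extended=0.47; AND[min(a, b)] → w = 0.46
R2 (z=7.0): severe=0.81, brief=0.16, normal=0.50; AND[min(a, b)] → w = 0.16
R3 (z=59.0): ¬moderate=1−0.80=0.20, mild=0.87; AND[min(a, b)] → w = 0.20
R4 (z=1.0): severe=0.81, brief=0.16; AND[min(a, b)] → w = 0.16
Weighted average = (0.46·28.0 + 0.16·7.0 + 0.20·59.0 + 0.16·1.0) / (0.46 + 0.16 + 0.20 + 0.16)
  = 25.9600 / 0.9800 = 26.49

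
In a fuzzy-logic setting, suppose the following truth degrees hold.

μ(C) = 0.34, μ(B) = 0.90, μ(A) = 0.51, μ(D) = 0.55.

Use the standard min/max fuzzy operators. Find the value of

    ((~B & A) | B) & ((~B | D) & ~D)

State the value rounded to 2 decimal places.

0.45

~B = 1 − 0.90 = 0.10
~B & A = min(a, b) on (0.10, 0.51) = 0.10
(~B & A) | B = max(a, b) on (0.10, 0.90) = 0.90
~B = 1 − 0.90 = 0.10
~B | D = max(a, b) on (0.10, 0.55) = 0.55
~D = 1 − 0.55 = 0.45
(~B | D) & ~D = min(a, b) on (0.55, 0.45) = 0.45
((~B & A) | B) & ((~B | D) & ~D) = min(a, b) on (0.90, 0.45) = 0.45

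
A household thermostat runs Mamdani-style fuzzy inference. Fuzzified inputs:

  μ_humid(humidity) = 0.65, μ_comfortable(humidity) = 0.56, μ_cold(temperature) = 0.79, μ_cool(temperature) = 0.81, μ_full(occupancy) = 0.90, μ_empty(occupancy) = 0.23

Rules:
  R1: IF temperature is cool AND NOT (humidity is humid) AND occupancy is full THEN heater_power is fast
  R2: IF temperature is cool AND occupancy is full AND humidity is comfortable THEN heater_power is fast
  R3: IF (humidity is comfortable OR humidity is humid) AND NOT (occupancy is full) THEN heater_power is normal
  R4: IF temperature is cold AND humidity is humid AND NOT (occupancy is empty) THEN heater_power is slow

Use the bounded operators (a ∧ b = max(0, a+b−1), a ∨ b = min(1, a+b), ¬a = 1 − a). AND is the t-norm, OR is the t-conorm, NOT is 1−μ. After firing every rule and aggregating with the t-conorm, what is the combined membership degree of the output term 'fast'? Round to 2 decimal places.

0.33

R1: cool=0.81, ¬humid=1−0.65=0.35, full=0.90; AND[max(0, a+b−1)] → w = 0.06
R2: cool=0.81, full=0.90, comfortable=0.56; AND[max(0, a+b−1)] → w = 0.27
R3: (comfortable=0.56 OR humid=0.65) = 1.00; AND[max(0, a+b−1)] with ¬full=1−0.90=0.10 → w = 0.10
R4: cold=0.79, humid=0.65, ¬empty=1−0.23=0.77; AND[max(0, a+b−1)] → w = 0.21
Rules with consequent 'fast': {R1, R2} → strengths 0.06, 0.27
Aggregate via t-conorm [min(1, a+b)]: 0.33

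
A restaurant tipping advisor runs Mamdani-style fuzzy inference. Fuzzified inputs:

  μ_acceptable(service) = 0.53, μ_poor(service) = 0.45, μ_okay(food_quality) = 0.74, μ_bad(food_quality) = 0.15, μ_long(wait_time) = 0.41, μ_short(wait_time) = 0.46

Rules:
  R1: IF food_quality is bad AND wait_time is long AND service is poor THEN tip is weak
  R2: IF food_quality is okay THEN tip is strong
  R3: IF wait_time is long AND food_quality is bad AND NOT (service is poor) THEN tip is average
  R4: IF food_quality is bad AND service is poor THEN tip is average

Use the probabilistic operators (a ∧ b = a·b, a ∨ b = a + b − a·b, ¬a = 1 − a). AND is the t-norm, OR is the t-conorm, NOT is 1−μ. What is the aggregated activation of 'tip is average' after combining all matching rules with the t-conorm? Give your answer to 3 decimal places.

0.099

R1: bad=0.15, long=0.41, poor=0.45; AND[a·b] → w = 0.0277
R2: okay=0.74 → w = 0.7400
R3: long=0.41, bad=0.15, ¬poor=1−0.45=0.55; AND[a·b] → w = 0.0338
R4: bad=0.15, poor=0.45; AND[a·b] → w = 0.0675
Rules with consequent 'average': {R3, R4} → strengths 0.0338, 0.0675
Aggregate via t-conorm [a + b − a·b]: 0.0990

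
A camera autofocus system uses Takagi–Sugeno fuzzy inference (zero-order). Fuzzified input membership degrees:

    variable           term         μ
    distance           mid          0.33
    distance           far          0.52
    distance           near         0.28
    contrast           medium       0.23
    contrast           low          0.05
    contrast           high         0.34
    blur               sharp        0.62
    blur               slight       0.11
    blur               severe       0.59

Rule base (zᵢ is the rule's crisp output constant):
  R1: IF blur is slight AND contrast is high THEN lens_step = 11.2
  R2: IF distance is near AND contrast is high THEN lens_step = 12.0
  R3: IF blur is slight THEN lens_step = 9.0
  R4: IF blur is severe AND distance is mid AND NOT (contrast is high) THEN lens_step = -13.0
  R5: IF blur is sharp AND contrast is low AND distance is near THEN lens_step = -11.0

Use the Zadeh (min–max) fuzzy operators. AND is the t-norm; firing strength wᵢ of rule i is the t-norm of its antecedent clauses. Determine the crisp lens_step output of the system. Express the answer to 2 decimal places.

0.84

R1 (z=11.2): slight=0.11, high=0.34; AND[min(a, b)] → w = 0.11
R2 (z=12.0): near=0.28, high=0.34; AND[min(a, b)] → w = 0.28
R3 (z=9.0): slight=0.11 → w = 0.11
R4 (z=-13.0): severe=0.59, mid=0.33, ¬high=1−0.34=0.66; AND[min(a, b)] → w = 0.33
R5 (z=-11.0): sharp=0.62, low=0.05, near=0.28; AND[min(a, b)] → w = 0.05
Weighted average = (0.11·11.2 + 0.28·12.0 + 0.11·9.0 + 0.33·-13.0 + 0.05·-11.0) / (0.11 + 0.28 + 0.11 + 0.33 + 0.05)
  = 0.7420 / 0.8800 = 0.84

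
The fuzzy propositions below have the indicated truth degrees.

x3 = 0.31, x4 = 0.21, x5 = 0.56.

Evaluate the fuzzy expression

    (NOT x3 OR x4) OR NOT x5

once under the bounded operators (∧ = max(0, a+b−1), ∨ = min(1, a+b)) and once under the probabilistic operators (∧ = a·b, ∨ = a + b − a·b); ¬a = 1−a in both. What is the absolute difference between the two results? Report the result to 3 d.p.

Under bounded:
  NOT x3 = 1 − 0.31 = 0.69
  NOT x3 OR x4 = min(1, a+b) on (0.69, 0.21) = 0.90
  NOT x5 = 1 − 0.56 = 0.44
  (NOT x3 OR x4) OR NOT x5 = min(1, a+b) on (0.90, 0.44) = 1.00
  → value = 1.0000
Under probabilistic:
  NOT x3 = 1 − 0.3100 = 0.6900
  NOT x3 OR x4 = a + b − a·b on (0.6900, 0.2100) = 0.7551
  NOT x5 = 1 − 0.5600 = 0.4400
  (NOT x3 OR x4) OR NOT x5 = a + b − a·b on (0.7551, 0.4400) = 0.8629
  → value = 0.8629
|1.0000 − 0.8629| = 0.137

0.137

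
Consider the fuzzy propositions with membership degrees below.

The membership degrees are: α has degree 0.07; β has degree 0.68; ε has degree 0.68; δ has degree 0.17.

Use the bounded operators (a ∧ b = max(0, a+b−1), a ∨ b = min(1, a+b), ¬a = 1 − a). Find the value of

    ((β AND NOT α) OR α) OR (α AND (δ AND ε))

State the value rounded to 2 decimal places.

NOT α = 1 − 0.07 = 0.93
β AND NOT α = max(0, a+b−1) on (0.68, 0.93) = 0.61
(β AND NOT α) OR α = min(1, a+b) on (0.61, 0.07) = 0.68
δ AND ε = max(0, a+b−1) on (0.17, 0.68) = 0.00
α AND (δ AND ε) = max(0, a+b−1) on (0.07, 0.00) = 0.00
((β AND NOT α) OR α) OR (α AND (δ AND ε)) = min(1, a+b) on (0.68, 0.00) = 0.68

0.68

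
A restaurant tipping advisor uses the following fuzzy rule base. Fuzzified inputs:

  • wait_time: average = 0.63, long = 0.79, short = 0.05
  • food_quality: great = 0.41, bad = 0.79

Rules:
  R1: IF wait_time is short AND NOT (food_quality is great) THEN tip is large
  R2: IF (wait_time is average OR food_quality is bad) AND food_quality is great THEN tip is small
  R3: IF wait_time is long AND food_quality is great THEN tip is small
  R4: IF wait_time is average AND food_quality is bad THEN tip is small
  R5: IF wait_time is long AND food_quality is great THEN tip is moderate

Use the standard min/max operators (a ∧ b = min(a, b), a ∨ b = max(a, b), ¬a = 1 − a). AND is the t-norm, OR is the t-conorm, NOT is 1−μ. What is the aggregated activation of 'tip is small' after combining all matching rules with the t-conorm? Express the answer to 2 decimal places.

R1: short=0.05, ¬great=1−0.41=0.59; AND[min(a, b)] → w = 0.05
R2: (average=0.63 OR bad=0.79) = 0.79; AND[min(a, b)] with great=0.41 → w = 0.41
R3: long=0.79, great=0.41; AND[min(a, b)] → w = 0.41
R4: average=0.63, bad=0.79; AND[min(a, b)] → w = 0.63
R5: long=0.79, great=0.41; AND[min(a, b)] → w = 0.41
Rules with consequent 'small': {R2, R3, R4} → strengths 0.41, 0.41, 0.63
Aggregate via t-conorm [max(a, b)]: 0.63

0.63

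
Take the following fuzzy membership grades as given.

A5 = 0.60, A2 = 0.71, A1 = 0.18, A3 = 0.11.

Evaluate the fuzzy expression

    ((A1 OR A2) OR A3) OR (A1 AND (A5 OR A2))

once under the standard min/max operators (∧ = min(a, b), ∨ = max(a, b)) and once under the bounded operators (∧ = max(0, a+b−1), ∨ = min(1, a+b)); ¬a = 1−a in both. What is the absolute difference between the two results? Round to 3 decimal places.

0.290

Under standard min/max:
  A1 OR A2 = max(a, b) on (0.18, 0.71) = 0.71
  (A1 OR A2) OR A3 = max(a, b) on (0.71, 0.11) = 0.71
  A5 OR A2 = max(a, b) on (0.60, 0.71) = 0.71
  A1 AND (A5 OR A2) = min(a, b) on (0.18, 0.71) = 0.18
  ((A1 OR A2) OR A3) OR (A1 AND (A5 OR A2)) = max(a, b) on (0.71, 0.18) = 0.71
  → value = 0.7100
Under bounded:
  A1 OR A2 = min(1, a+b) on (0.18, 0.71) = 0.89
  (A1 OR A2) OR A3 = min(1, a+b) on (0.89, 0.11) = 1.00
  A5 OR A2 = min(1, a+b) on (0.60, 0.71) = 1.00
  A1 AND (A5 OR A2) = max(0, a+b−1) on (0.18, 1.00) = 0.18
  ((A1 OR A2) OR A3) OR (A1 AND (A5 OR A2)) = min(1, a+b) on (1.00, 0.18) = 1.00
  → value = 1.0000
|0.7100 − 1.0000| = 0.290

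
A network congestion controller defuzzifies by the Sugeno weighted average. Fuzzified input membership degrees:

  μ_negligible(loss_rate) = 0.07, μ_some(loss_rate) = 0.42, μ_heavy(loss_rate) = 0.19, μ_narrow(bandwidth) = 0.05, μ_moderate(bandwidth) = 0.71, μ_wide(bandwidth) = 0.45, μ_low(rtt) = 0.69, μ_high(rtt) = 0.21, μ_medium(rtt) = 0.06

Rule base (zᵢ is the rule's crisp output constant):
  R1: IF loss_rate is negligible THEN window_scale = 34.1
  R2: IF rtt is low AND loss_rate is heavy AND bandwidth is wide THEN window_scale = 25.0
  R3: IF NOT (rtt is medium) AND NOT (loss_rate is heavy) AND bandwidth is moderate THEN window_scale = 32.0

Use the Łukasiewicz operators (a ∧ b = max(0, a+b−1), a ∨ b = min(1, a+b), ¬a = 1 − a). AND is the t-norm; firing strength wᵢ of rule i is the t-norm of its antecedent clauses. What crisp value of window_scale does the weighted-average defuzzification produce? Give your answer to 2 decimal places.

R1 (z=34.1): negligible=0.07 → w = 0.07
R2 (z=25.0): low=0.69, heavy=0.19, wide=0.45; AND[max(0, a+b−1)] → w = 0.00
R3 (z=32.0): ¬medium=1−0.06=0.94, ¬heavy=1−0.19=0.81, moderate=0.71; AND[max(0, a+b−1)] → w = 0.46
Weighted average = (0.07·34.1 + 0.00·25.0 + 0.46·32.0) / (0.07 + 0.00 + 0.46)
  = 17.1070 / 0.5300 = 32.28

32.28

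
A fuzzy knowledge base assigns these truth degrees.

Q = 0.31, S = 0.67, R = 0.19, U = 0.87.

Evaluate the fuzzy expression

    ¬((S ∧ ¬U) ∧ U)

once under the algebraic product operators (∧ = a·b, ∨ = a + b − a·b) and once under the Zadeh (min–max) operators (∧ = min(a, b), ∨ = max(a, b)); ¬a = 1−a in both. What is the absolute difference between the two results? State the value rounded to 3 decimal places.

Under algebraic product:
  ¬U = 1 − 0.8700 = 0.1300
  S ∧ ¬U = a·b on (0.6700, 0.1300) = 0.0871
  (S ∧ ¬U) ∧ U = a·b on (0.0871, 0.8700) = 0.0758
  ¬((S ∧ ¬U) ∧ U) = 1 − 0.0758 = 0.9242
  → value = 0.9242
Under Zadeh (min–max):
  ¬U = 1 − 0.87 = 0.13
  S ∧ ¬U = min(a, b) on (0.67, 0.13) = 0.13
  (S ∧ ¬U) ∧ U = min(a, b) on (0.13, 0.87) = 0.13
  ¬((S ∧ ¬U) ∧ U) = 1 − 0.13 = 0.87
  → value = 0.8700
|0.9242 − 0.8700| = 0.054

0.054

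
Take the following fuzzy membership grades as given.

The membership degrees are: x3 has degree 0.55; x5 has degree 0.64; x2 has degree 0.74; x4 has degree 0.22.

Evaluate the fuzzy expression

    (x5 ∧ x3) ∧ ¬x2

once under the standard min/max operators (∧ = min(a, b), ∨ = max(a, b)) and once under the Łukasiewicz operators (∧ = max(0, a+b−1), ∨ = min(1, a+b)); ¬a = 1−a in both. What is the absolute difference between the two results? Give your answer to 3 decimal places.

Under standard min/max:
  x5 ∧ x3 = min(a, b) on (0.64, 0.55) = 0.55
  ¬x2 = 1 − 0.74 = 0.26
  (x5 ∧ x3) ∧ ¬x2 = min(a, b) on (0.55, 0.26) = 0.26
  → value = 0.2600
Under Łukasiewicz:
  x5 ∧ x3 = max(0, a+b−1) on (0.64, 0.55) = 0.19
  ¬x2 = 1 − 0.74 = 0.26
  (x5 ∧ x3) ∧ ¬x2 = max(0, a+b−1) on (0.19, 0.26) = 0.00
  → value = 0.0000
|0.2600 − 0.0000| = 0.260

0.260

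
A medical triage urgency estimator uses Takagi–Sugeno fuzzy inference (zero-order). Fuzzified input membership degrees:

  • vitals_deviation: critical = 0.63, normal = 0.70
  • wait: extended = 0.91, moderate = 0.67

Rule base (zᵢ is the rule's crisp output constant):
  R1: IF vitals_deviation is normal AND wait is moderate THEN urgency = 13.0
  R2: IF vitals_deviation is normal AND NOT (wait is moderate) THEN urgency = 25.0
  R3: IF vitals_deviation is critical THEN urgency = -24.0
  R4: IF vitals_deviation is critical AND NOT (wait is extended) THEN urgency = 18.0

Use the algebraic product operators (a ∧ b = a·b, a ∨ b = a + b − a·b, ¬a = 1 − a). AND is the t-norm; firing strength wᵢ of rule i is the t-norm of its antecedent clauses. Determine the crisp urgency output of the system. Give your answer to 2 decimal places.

R1 (z=13.0): normal=0.70, moderate=0.67; AND[a·b] → w = 0.4690
R2 (z=25.0): normal=0.70, ¬moderate=1−0.67=0.33; AND[a·b] → w = 0.2310
R3 (z=-24.0): critical=0.63 → w = 0.6300
R4 (z=18.0): critical=0.63, ¬extended=1−0.91=0.09; AND[a·b] → w = 0.0567
Weighted average = (0.4690·13.0 + 0.2310·25.0 + 0.6300·-24.0 + 0.0567·18.0) / (0.4690 + 0.2310 + 0.6300 + 0.0567)
  = -2.2274 / 1.3867 = -1.61

-1.61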